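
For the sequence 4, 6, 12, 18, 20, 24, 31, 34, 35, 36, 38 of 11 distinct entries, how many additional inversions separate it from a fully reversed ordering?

55

Maximum inversions for 11 distinct elements is C(11, 2) = 11·10/2 = 55.
Current inversions — for each element, count later smaller elements:
4: 0
6: 0
12: 0
18: 0
20: 0
24: 0
31: 0
34: 0
35: 0
36: 0
38: 0
Current total: 0 + 0 + 0 + 0 + 0 + 0 + 0 + 0 + 0 + 0 + 0 = 0
Shortfall: 55 − 0 = 55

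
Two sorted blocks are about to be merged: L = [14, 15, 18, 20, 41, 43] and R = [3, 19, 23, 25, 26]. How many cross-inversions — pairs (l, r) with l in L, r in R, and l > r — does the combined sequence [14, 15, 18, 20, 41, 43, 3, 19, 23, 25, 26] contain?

15 split inversions

Take each right-half value and tally the left-half values above it:
r = 3: 14, 15, 18, 20, 41, 43 → 6
r = 19: 20, 41, 43 → 3
r = 23: 41, 43 → 2
r = 25: 41, 43 → 2
r = 26: 41, 43 → 2
Cross-inversions: 6 + 3 + 2 + 2 + 2 = 15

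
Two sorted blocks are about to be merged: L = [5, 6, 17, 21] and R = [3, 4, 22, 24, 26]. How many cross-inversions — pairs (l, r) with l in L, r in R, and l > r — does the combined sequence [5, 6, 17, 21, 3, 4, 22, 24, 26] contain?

Take each right-half value and tally the left-half values above it:
r = 3: 5, 6, 17, 21 → 4
r = 4: 5, 6, 17, 21 → 4
r = 22: none → 0
r = 24: none → 0
r = 26: none → 0
Cross-inversions: 4 + 4 + 0 + 0 + 0 = 8

There are 8 cross-inversions.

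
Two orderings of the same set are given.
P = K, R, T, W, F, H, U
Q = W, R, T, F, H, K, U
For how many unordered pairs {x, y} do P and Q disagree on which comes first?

7 disagreeing pairs

Assign each item its position (1..7) in the first ordering, then rewrite the second ordering as that position sequence:
positions: K→1, R→2, T→3, W→4, F→5, H→6, U→7
second ordering as positions: [4, 2, 3, 5, 6, 1, 7]
Discordant pairs = inversions in this position sequence.
4: 2, 3, 1 → 3
2: 1 → 1
3: 1 → 1
5: 1 → 1
6: 1 → 1
1: 0
7: 0
Total: 3 + 1 + 1 + 1 + 1 + 0 + 0 = 7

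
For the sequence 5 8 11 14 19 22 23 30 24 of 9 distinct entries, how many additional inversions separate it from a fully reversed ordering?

35

Maximum inversions for 9 distinct elements is C(9, 2) = 9·8/2 = 36.
Current inversions — for each element, count later smaller elements:
5: 0
8: 0
11: 0
14: 0
19: 0
22: 0
23: 0
30: 1
24: 0
Current total: 0 + 0 + 0 + 0 + 0 + 0 + 0 + 1 + 0 = 1
Shortfall: 36 − 1 = 35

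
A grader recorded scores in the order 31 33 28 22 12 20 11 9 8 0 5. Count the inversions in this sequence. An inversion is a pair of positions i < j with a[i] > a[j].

Count, for each position, how many later elements it exceeds:
31 → 28, 22, 12, 20, 11, 9, 8, 0, 5 → 9
33 → 28, 22, 12, 20, 11, 9, 8, 0, 5 → 9
28 → 22, 12, 20, 11, 9, 8, 0, 5 → 8
22 → 12, 20, 11, 9, 8, 0, 5 → 7
12 → 11, 9, 8, 0, 5 → 5
20 → 11, 9, 8, 0, 5 → 5
11 → 9, 8, 0, 5 → 4
9 → 8, 0, 5 → 3
8 → 0, 5 → 2
0 → none → 0
5 → none → 0
Sum: 9 + 9 + 8 + 7 + 5 + 5 + 4 + 3 + 2 + 0 + 0 = 52

Inversions: 52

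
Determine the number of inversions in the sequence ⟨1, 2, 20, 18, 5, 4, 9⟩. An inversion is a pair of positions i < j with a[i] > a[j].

8

Out-of-order index pairs (1-indexed):
(3,4): 20 > 18
(3,5): 20 > 5
(3,6): 20 > 4
(3,7): 20 > 9
(4,5): 18 > 5
(4,6): 18 > 4
(4,7): 18 > 9
(5,6): 5 > 4
That's 8 pairs.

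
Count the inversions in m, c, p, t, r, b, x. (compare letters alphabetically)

7

Listing every pair i<j with a[i]>a[j] (using 1-based positions):
(1,2): m > c
(1,6): m > b
(2,6): c > b
(3,6): p > b
(4,5): t > r
(4,6): t > b
(5,6): r > b
That's 7 pairs.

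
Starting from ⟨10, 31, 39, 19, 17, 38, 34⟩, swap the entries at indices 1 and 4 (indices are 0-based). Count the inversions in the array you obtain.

5

Positions 1 and 4 hold 31 and 17; after swapping, the array is [10, 17, 39, 19, 31, 38, 34].
Count, for each position, how many later elements it exceeds:
10: 0
17: 0
39: 4
19: 0
31: 0
38: 1
34: 0
Sum: 0 + 0 + 4 + 0 + 0 + 1 + 0 = 5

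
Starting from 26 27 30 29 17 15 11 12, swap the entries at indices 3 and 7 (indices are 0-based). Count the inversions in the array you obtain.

17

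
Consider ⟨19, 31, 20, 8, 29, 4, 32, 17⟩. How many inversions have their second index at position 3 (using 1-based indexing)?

The element at index 3 is 20.
Elements before it: 19, 31
Those larger than 20: 31

1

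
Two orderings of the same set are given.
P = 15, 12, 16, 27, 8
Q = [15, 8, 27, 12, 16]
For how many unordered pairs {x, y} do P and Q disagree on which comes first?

Disagreeing pairs: 5

Assign each item its position (1..5) in the first ordering, then rewrite the second ordering as that position sequence:
positions: 15→1, 12→2, 16→3, 27→4, 8→5
second ordering as positions: [1, 5, 4, 2, 3]
Discordant pairs = inversions in this position sequence.
1: 0
5: 4, 2, 3 → 3
4: 2, 3 → 2
2: 0
3: 0
Total: 0 + 3 + 2 + 0 + 0 = 5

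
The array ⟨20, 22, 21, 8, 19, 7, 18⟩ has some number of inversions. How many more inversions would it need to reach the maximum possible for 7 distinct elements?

Maximum inversions for 7 distinct elements is C(7, 2) = 7·6/2 = 21.
Current inversions — for each element, count later smaller elements:
20: 4
22: 5
21: 4
8: 1
19: 2
7: 0
18: 0
Current total: 4 + 5 + 4 + 1 + 2 + 0 + 0 = 16
Shortfall: 21 − 16 = 5

5 inversions short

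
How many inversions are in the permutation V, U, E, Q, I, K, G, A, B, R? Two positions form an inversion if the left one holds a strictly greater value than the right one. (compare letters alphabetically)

32 inversions

Sweep left to right; for each value list the smaller values that follow it:
V → U, E, Q, I, K, G, A, B, R → 9
U → E, Q, I, K, G, A, B, R → 8
E → A, B → 2
Q → I, K, G, A, B → 5
I → G, A, B → 3
K → G, A, B → 3
G → A, B → 2
A → none → 0
B → none → 0
R → none → 0
Sum: 9 + 8 + 2 + 5 + 3 + 3 + 2 + 0 + 0 + 0 = 32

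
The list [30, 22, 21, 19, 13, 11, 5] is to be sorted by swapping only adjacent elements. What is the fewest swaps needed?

Each adjacent swap fixes exactly one inversion, so the minimum swap count equals the number of inversions.
Count inversions — for each element, later elements that are smaller:
30: 22, 21, 19, 13, 11, 5 → 6
22: 21, 19, 13, 11, 5 → 5
21: 19, 13, 11, 5 → 4
19: 13, 11, 5 → 3
13: 11, 5 → 2
11: 5 → 1
5: none → 0
Total inversions: 6 + 5 + 4 + 3 + 2 + 1 + 0 = 21

21 adjacent swaps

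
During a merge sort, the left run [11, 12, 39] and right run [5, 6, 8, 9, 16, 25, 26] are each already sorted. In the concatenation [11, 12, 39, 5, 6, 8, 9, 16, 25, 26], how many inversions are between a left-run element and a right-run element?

For each element r of the right run, count left-run elements greater than r:
r = 5: 11, 12, 39 → 3
r = 6: 11, 12, 39 → 3
r = 8: 11, 12, 39 → 3
r = 9: 11, 12, 39 → 3
r = 16: 39 → 1
r = 25: 39 → 1
r = 26: 39 → 1
Cross-inversions: 3 + 3 + 3 + 3 + 1 + 1 + 1 = 15

15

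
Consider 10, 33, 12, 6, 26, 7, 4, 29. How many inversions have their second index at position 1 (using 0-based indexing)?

0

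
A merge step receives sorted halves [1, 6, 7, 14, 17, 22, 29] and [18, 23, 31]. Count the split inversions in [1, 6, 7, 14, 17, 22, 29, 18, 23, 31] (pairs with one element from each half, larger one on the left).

3 split inversions

Count, for every r in R, how many entries of L exceed r:
r = 18: 22, 29 → 2
r = 23: 29 → 1
r = 31: none → 0
Cross-inversions: 2 + 1 + 0 = 3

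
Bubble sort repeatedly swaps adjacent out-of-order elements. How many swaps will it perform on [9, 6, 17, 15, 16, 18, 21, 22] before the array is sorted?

The minimum number of adjacent swaps to sort an array equals its inversion count, since every such swap removes exactly one inversion.
Count inversions — for each element, later elements that are smaller:
9: 6 → 1
6: none → 0
17: 15, 16 → 2
15: none → 0
16: none → 0
18: none → 0
21: none → 0
22: none → 0
Total inversions: 1 + 0 + 2 + 0 + 0 + 0 + 0 + 0 = 3

3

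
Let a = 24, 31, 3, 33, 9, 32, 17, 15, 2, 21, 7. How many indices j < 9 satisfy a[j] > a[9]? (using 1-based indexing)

The element at index 9 is 2.
Elements before it: 24, 31, 3, 33, 9, 32, 17, 15
Those larger than 2: 24, 31, 3, 33, 9, 32, 17, 15

8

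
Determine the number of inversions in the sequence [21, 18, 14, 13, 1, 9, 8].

There are 19 inversions.

For each element, count later entries that are smaller:
21: 6
18: 5
14: 4
13: 3
1: 0
9: 1
8: 0
Sum: 6 + 5 + 4 + 3 + 0 + 1 + 0 = 19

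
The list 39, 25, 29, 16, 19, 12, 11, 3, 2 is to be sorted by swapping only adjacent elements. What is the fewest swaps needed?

34

Each adjacent swap fixes exactly one inversion, so the minimum swap count equals the number of inversions.
Count inversions — for each element, later elements that are smaller:
39: 25, 29, 16, 19, 12, 11, 3, 2 → 8
25: 16, 19, 12, 11, 3, 2 → 6
29: 16, 19, 12, 11, 3, 2 → 6
16: 12, 11, 3, 2 → 4
19: 12, 11, 3, 2 → 4
12: 11, 3, 2 → 3
11: 3, 2 → 2
3: 2 → 1
2: none → 0
Total inversions: 8 + 6 + 6 + 4 + 4 + 3 + 2 + 1 + 0 = 34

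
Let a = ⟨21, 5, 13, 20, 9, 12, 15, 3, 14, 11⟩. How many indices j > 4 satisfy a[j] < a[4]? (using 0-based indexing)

The element at index 4 is 9.
Elements after it: 12, 15, 3, 14, 11
Those smaller than 9: 3

1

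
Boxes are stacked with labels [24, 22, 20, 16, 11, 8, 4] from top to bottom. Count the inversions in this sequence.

21 out-of-order pairs

Sweep left to right; for each value list the smaller values that follow it:
24: 6
22: 5
20: 4
16: 3
11: 2
8: 1
4: 0
Sum: 6 + 5 + 4 + 3 + 2 + 1 + 0 = 21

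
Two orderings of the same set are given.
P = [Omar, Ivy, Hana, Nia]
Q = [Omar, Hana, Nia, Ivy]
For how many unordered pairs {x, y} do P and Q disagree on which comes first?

Assign each item its position (1..4) in the first ordering, then rewrite the second ordering as that position sequence:
positions: Omar→1, Ivy→2, Hana→3, Nia→4
second ordering as positions: [1, 3, 4, 2]
Discordant pairs = inversions in this position sequence.
1: 0
3: 2 → 1
4: 2 → 1
2: 0
Total: 0 + 1 + 1 + 0 = 2

2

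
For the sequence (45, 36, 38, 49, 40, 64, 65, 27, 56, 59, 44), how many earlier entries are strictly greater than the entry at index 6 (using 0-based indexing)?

0 such elements

The element at index 6 is 65.
Elements before it: 45, 36, 38, 49, 40, 64
None of them are larger than 65.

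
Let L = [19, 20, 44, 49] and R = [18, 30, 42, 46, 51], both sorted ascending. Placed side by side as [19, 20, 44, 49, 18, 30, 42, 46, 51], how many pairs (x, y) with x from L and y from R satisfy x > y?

There are 9 cross-inversions.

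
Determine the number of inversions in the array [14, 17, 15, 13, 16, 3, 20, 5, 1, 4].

Sweep left to right; for each value list the smaller values that follow it:
14 → 13, 3, 5, 1, 4 → 5
17 → 15, 13, 16, 3, 5, 1, 4 → 7
15 → 13, 3, 5, 1, 4 → 5
13 → 3, 5, 1, 4 → 4
16 → 3, 5, 1, 4 → 4
3 → 1 → 1
20 → 5, 1, 4 → 3
5 → 1, 4 → 2
1 → none → 0
4 → none → 0
Sum: 5 + 7 + 5 + 4 + 4 + 1 + 3 + 2 + 0 + 0 = 31

31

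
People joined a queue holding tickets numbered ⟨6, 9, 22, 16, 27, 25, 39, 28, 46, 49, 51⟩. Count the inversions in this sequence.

3 out-of-order pairs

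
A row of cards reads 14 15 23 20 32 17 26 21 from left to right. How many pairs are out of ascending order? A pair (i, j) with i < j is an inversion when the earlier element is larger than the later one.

Element-by-element contributions:
14: 0
15: 0
23: 3
20: 1
32: 3
17: 0
26: 1
21: 0
Sum: 0 + 0 + 3 + 1 + 3 + 0 + 1 + 0 = 8

8 inversions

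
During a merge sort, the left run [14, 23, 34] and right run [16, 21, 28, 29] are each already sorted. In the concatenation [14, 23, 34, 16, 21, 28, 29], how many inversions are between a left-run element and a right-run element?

Count, for every r in R, how many entries of L exceed r:
r = 16: 23, 34 → 2
r = 21: 23, 34 → 2
r = 28: 34 → 1
r = 29: 34 → 1
Cross-inversions: 2 + 2 + 1 + 1 = 6

6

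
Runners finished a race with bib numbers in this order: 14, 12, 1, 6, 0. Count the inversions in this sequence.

9

Out-of-order index pairs (1-indexed):
(1,2): 14 > 12
(1,3): 14 > 1
(1,4): 14 > 6
(1,5): 14 > 0
(2,3): 12 > 1
(2,4): 12 > 6
(2,5): 12 > 0
(3,5): 1 > 0
(4,5): 6 > 0
That's 9 pairs.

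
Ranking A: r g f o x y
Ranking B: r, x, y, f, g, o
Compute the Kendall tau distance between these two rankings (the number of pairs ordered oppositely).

Assign each item its position (1..6) in the first ordering, then rewrite the second ordering as that position sequence:
positions: r→1, g→2, f→3, o→4, x→5, y→6
second ordering as positions: [1, 5, 6, 3, 2, 4]
Discordant pairs = inversions in this position sequence.
1: 0
5: 3, 2, 4 → 3
6: 3, 2, 4 → 3
3: 2 → 1
2: 0
4: 0
Total: 0 + 3 + 3 + 1 + 0 + 0 = 7

7 discordant pairs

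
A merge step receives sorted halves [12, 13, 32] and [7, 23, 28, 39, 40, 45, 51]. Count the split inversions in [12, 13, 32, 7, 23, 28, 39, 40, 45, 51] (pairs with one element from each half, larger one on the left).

Split inversions: 5

Take each right-half value and tally the left-half values above it:
r = 7: 12, 13, 32 → 3
r = 23: 32 → 1
r = 28: 32 → 1
r = 39: none → 0
r = 40: none → 0
r = 45: none → 0
r = 51: none → 0
Cross-inversions: 3 + 1 + 1 + 0 + 0 + 0 + 0 = 5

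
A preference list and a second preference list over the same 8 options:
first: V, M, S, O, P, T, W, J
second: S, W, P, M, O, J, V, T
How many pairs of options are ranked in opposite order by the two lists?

Assign each item its position (1..8) in the first ordering, then rewrite the second ordering as that position sequence:
positions: V→1, M→2, S→3, O→4, P→5, T→6, W→7, J→8
second ordering as positions: [3, 7, 5, 2, 4, 8, 1, 6]
Discordant pairs = inversions in this position sequence.
3: 2, 1 → 2
7: 5, 2, 4, 1, 6 → 5
5: 2, 4, 1 → 3
2: 1 → 1
4: 1 → 1
8: 1, 6 → 2
1: 0
6: 0
Total: 2 + 5 + 3 + 1 + 1 + 2 + 0 + 0 = 14

14 pairs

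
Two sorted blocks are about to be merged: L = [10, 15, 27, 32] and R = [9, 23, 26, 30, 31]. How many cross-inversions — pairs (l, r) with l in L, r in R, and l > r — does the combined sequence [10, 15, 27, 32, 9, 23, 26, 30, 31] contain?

10 split inversions

Take each right-half value and tally the left-half values above it:
r = 9: 10, 15, 27, 32 → 4
r = 23: 27, 32 → 2
r = 26: 27, 32 → 2
r = 30: 32 → 1
r = 31: 32 → 1
Cross-inversions: 4 + 2 + 2 + 1 + 1 = 10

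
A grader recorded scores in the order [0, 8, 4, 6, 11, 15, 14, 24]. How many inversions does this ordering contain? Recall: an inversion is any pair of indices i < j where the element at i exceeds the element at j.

3

For each element, count later entries that are smaller:
0 → none → 0
8 → 4, 6 → 2
4 → none → 0
6 → none → 0
11 → none → 0
15 → 14 → 1
14 → none → 0
24 → none → 0
Sum: 0 + 2 + 0 + 0 + 0 + 1 + 0 + 0 = 3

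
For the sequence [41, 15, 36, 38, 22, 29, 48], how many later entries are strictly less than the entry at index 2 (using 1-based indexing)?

0 such elements

The element at index 2 is 15.
Elements after it: 36, 38, 22, 29, 48
None of them are smaller than 15.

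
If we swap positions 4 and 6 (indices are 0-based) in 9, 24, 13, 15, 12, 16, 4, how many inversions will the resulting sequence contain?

Positions 4 and 6 hold 12 and 4; after swapping, the array is [9, 24, 13, 15, 4, 16, 12].
Sweep left to right; for each value list the smaller values that follow it:
9: 1
24: 5
13: 2
15: 2
4: 0
16: 1
12: 0
Sum: 1 + 5 + 2 + 2 + 0 + 1 + 0 = 11

11 inversions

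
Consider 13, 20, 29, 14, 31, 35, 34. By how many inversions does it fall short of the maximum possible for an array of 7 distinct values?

18

Maximum inversions for 7 distinct elements is C(7, 2) = 7·6/2 = 21.
Current inversions — for each element, count later smaller elements:
13: 0
20: 1
29: 1
14: 0
31: 0
35: 1
34: 0
Current total: 0 + 1 + 1 + 0 + 0 + 1 + 0 = 3
Shortfall: 21 − 3 = 18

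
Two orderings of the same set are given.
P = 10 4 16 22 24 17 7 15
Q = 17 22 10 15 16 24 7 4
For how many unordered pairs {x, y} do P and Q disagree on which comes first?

Assign each item its position (1..8) in the first ordering, then rewrite the second ordering as that position sequence:
positions: 10→1, 4→2, 16→3, 22→4, 24→5, 17→6, 7→7, 15→8
second ordering as positions: [6, 4, 1, 8, 3, 5, 7, 2]
Discordant pairs = inversions in this position sequence.
6: 4, 1, 3, 5, 2 → 5
4: 1, 3, 2 → 3
1: 0
8: 3, 5, 7, 2 → 4
3: 2 → 1
5: 2 → 1
7: 2 → 1
2: 0
Total: 5 + 3 + 0 + 4 + 1 + 1 + 1 + 0 = 15

15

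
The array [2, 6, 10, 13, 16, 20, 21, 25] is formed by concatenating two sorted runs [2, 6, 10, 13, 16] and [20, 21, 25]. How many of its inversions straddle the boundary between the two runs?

0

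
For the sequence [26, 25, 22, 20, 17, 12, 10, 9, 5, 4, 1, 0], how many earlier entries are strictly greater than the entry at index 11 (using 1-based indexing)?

10

The element at index 11 is 1.
Elements before it: 26, 25, 22, 20, 17, 12, 10, 9, 5, 4
Those larger than 1: 26, 25, 22, 20, 17, 12, 10, 9, 5, 4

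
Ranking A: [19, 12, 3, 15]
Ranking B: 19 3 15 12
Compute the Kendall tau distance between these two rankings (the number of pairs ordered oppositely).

Assign each item its position (1..4) in the first ordering, then rewrite the second ordering as that position sequence:
positions: 19→1, 12→2, 3→3, 15→4
second ordering as positions: [1, 3, 4, 2]
Discordant pairs = inversions in this position sequence.
1: 0
3: 2 → 1
4: 2 → 1
2: 0
Total: 0 + 1 + 1 + 0 = 2

2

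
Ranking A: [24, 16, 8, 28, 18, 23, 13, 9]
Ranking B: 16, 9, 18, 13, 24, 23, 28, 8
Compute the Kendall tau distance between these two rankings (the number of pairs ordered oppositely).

17 discordant pairs

Assign each item its position (1..8) in the first ordering, then rewrite the second ordering as that position sequence:
positions: 24→1, 16→2, 8→3, 28→4, 18→5, 23→6, 13→7, 9→8
second ordering as positions: [2, 8, 5, 7, 1, 6, 4, 3]
Discordant pairs = inversions in this position sequence.
2: 1 → 1
8: 5, 7, 1, 6, 4, 3 → 6
5: 1, 4, 3 → 3
7: 1, 6, 4, 3 → 4
1: 0
6: 4, 3 → 2
4: 3 → 1
3: 0
Total: 1 + 6 + 3 + 4 + 0 + 2 + 1 + 0 = 17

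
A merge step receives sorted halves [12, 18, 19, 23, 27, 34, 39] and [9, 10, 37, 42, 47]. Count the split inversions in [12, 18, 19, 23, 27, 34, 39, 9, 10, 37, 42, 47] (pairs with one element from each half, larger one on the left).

For each element r of the right run, count left-run elements greater than r:
r = 9: 12, 18, 19, 23, 27, 34, 39 → 7
r = 10: 12, 18, 19, 23, 27, 34, 39 → 7
r = 37: 39 → 1
r = 42: none → 0
r = 47: none → 0
Cross-inversions: 7 + 7 + 1 + 0 + 0 = 15

15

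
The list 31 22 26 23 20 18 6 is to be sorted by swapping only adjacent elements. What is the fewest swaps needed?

19

Each adjacent swap fixes exactly one inversion, so the minimum swap count equals the number of inversions.
Count inversions — for each element, later elements that are smaller:
31: 22, 26, 23, 20, 18, 6 → 6
22: 20, 18, 6 → 3
26: 23, 20, 18, 6 → 4
23: 20, 18, 6 → 3
20: 18, 6 → 2
18: 6 → 1
6: none → 0
Total inversions: 6 + 3 + 4 + 3 + 2 + 1 + 0 = 19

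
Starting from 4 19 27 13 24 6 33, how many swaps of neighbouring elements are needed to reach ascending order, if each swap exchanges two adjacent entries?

Each adjacent swap fixes exactly one inversion, so the minimum swap count equals the number of inversions.
Count inversions — for each element, later elements that are smaller:
4: none → 0
19: 13, 6 → 2
27: 13, 24, 6 → 3
13: 6 → 1
24: 6 → 1
6: none → 0
33: none → 0
Total inversions: 0 + 2 + 3 + 1 + 1 + 0 + 0 = 7

Adjacent swaps: 7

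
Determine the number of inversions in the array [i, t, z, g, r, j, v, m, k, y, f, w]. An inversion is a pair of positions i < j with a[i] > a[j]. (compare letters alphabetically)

31 inversions

Count, for each position, how many later elements it exceeds:
i → g, f → 2
t → g, r, j, m, k, f → 6
z → g, r, j, v, m, k, y, f, w → 9
g → f → 1
r → j, m, k, f → 4
j → f → 1
v → m, k, f → 3
m → k, f → 2
k → f → 1
y → f, w → 2
f → none → 0
w → none → 0
Sum: 2 + 6 + 9 + 1 + 4 + 1 + 3 + 2 + 1 + 2 + 0 + 0 = 31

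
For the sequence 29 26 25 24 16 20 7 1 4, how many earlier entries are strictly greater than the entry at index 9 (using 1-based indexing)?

The element at index 9 is 4.
Elements before it: 29, 26, 25, 24, 16, 20, 7, 1
Those larger than 4: 29, 26, 25, 24, 16, 20, 7

7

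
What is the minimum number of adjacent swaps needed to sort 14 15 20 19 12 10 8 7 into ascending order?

23

Each adjacent swap fixes exactly one inversion, so the minimum swap count equals the number of inversions.
Count inversions — for each element, later elements that are smaller:
14: 12, 10, 8, 7 → 4
15: 12, 10, 8, 7 → 4
20: 19, 12, 10, 8, 7 → 5
19: 12, 10, 8, 7 → 4
12: 10, 8, 7 → 3
10: 8, 7 → 2
8: 7 → 1
7: none → 0
Total inversions: 4 + 4 + 5 + 4 + 3 + 2 + 1 + 0 = 23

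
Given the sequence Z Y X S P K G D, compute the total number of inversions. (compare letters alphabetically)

28 out-of-order pairs

Element-by-element contributions:
Z → Y, X, S, P, K, G, D → 7
Y → X, S, P, K, G, D → 6
X → S, P, K, G, D → 5
S → P, K, G, D → 4
P → K, G, D → 3
K → G, D → 2
G → D → 1
D → none → 0
Sum: 7 + 6 + 5 + 4 + 3 + 2 + 1 + 0 = 28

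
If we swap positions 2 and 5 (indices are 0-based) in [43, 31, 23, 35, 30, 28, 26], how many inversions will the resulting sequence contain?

There are 17 inversions.

Positions 2 and 5 hold 23 and 28; after swapping, the array is [43, 31, 28, 35, 30, 23, 26].
Element-by-element contributions:
43: 6
31: 4
28: 2
35: 3
30: 2
23: 0
26: 0
Sum: 6 + 4 + 2 + 3 + 2 + 0 + 0 = 17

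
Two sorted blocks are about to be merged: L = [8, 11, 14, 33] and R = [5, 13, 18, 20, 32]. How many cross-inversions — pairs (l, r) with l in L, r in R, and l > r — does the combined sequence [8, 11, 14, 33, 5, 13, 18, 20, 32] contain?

For each element r of the right run, count left-run elements greater than r:
r = 5: 8, 11, 14, 33 → 4
r = 13: 14, 33 → 2
r = 18: 33 → 1
r = 20: 33 → 1
r = 32: 33 → 1
Cross-inversions: 4 + 2 + 1 + 1 + 1 = 9

9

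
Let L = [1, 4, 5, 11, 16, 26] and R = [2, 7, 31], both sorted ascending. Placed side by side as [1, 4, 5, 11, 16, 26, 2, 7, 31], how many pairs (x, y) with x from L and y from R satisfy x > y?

Count, for every r in R, how many entries of L exceed r:
r = 2: 4, 5, 11, 16, 26 → 5
r = 7: 11, 16, 26 → 3
r = 31: none → 0
Cross-inversions: 5 + 3 + 0 = 8

There are 8 cross-inversions.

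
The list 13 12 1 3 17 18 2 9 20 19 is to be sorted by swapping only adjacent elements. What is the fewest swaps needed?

15 swaps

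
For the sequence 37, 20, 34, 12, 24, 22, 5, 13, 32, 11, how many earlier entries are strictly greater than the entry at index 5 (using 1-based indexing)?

2

The element at index 5 is 24.
Elements before it: 37, 20, 34, 12
Those larger than 24: 37, 34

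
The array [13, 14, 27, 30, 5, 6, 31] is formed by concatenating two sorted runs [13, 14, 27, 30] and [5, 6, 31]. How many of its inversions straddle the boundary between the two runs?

For each element r of the right run, count left-run elements greater than r:
r = 5: 13, 14, 27, 30 → 4
r = 6: 13, 14, 27, 30 → 4
r = 31: none → 0
Cross-inversions: 4 + 4 + 0 = 8

8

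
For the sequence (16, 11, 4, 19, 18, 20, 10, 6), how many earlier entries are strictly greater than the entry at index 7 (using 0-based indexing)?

6

The element at index 7 is 6.
Elements before it: 16, 11, 4, 19, 18, 20, 10
Those larger than 6: 16, 11, 19, 18, 20, 10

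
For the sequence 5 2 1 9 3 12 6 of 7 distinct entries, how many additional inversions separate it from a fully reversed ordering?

14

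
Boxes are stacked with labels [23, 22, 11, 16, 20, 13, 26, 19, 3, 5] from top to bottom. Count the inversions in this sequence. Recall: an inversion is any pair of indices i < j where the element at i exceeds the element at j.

Count, for each position, how many later elements it exceeds:
23 → 22, 11, 16, 20, 13, 19, 3, 5 → 8
22 → 11, 16, 20, 13, 19, 3, 5 → 7
11 → 3, 5 → 2
16 → 13, 3, 5 → 3
20 → 13, 19, 3, 5 → 4
13 → 3, 5 → 2
26 → 19, 3, 5 → 3
19 → 3, 5 → 2
3 → none → 0
5 → none → 0
Sum: 8 + 7 + 2 + 3 + 4 + 2 + 3 + 2 + 0 + 0 = 31

31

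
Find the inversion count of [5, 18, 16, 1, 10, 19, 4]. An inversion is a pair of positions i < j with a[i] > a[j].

11

Count, for each position, how many later elements it exceeds:
5: 2
18: 4
16: 3
1: 0
10: 1
19: 1
4: 0
Sum: 2 + 4 + 3 + 0 + 1 + 1 + 0 = 11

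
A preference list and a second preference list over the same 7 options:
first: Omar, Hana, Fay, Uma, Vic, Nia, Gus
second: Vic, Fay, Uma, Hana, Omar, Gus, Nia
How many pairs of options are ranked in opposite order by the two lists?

Assign each item its position (1..7) in the first ordering, then rewrite the second ordering as that position sequence:
positions: Omar→1, Hana→2, Fay→3, Uma→4, Vic→5, Nia→6, Gus→7
second ordering as positions: [5, 3, 4, 2, 1, 7, 6]
Discordant pairs = inversions in this position sequence.
5: 3, 4, 2, 1 → 4
3: 2, 1 → 2
4: 2, 1 → 2
2: 1 → 1
1: 0
7: 6 → 1
6: 0
Total: 4 + 2 + 2 + 1 + 0 + 1 + 0 = 10

10 pairs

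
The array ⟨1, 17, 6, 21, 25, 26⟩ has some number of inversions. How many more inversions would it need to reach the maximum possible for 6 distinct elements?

Maximum inversions for 6 distinct elements is C(6, 2) = 6·5/2 = 15.
Current inversions — for each element, count later smaller elements:
1: 0
17: 1
6: 0
21: 0
25: 0
26: 0
Current total: 0 + 1 + 0 + 0 + 0 + 0 = 1
Shortfall: 15 − 1 = 14

14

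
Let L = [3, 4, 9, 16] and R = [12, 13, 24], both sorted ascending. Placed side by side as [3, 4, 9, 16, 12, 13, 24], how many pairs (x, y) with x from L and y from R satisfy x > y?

Take each right-half value and tally the left-half values above it:
r = 12: 16 → 1
r = 13: 16 → 1
r = 24: none → 0
Cross-inversions: 1 + 1 + 0 = 2

Cross-inversions: 2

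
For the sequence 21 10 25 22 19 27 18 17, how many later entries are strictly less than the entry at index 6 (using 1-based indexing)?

2 such elements

The element at index 6 is 27.
Elements after it: 18, 17
Those smaller than 27: 18, 17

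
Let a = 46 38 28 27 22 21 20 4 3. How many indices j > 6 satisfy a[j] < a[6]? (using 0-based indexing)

The element at index 6 is 20.
Elements after it: 4, 3
Those smaller than 20: 4, 3

2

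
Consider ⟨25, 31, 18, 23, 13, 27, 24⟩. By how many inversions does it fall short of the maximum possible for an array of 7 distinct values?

9

Maximum inversions for 7 distinct elements is C(7, 2) = 7·6/2 = 21.
Current inversions — for each element, count later smaller elements:
25: 4
31: 5
18: 1
23: 1
13: 0
27: 1
24: 0
Current total: 4 + 5 + 1 + 1 + 0 + 1 + 0 = 12
Shortfall: 21 − 12 = 9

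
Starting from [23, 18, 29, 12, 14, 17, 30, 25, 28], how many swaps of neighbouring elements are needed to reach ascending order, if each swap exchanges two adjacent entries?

Each adjacent swap fixes exactly one inversion, so the minimum swap count equals the number of inversions.
Count inversions — for each element, later elements that are smaller:
23: 18, 12, 14, 17 → 4
18: 12, 14, 17 → 3
29: 12, 14, 17, 25, 28 → 5
12: none → 0
14: none → 0
17: none → 0
30: 25, 28 → 2
25: none → 0
28: none → 0
Total inversions: 4 + 3 + 5 + 0 + 0 + 0 + 2 + 0 + 0 = 14

14 swaps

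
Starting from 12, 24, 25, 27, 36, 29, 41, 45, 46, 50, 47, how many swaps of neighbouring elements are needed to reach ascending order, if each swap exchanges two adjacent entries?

Swaps: 2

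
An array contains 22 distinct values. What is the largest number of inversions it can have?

231

A reversed (strictly descending) arrangement makes every pair an inversion, giving C(22, 2) inversions.
C(22, 2) = 22·21/2 = 231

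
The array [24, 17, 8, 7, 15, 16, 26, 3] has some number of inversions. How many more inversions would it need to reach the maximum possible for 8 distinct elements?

Maximum inversions for 8 distinct elements is C(8, 2) = 8·7/2 = 28.
Current inversions — for each element, count later smaller elements:
24: 6
17: 5
8: 2
7: 1
15: 1
16: 1
26: 1
3: 0
Current total: 6 + 5 + 2 + 1 + 1 + 1 + 1 + 0 = 17
Shortfall: 28 − 17 = 11

11 inversions short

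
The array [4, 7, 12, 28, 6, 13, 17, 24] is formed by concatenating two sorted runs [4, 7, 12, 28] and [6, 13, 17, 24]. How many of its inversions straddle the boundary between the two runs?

6

Count, for every r in R, how many entries of L exceed r:
r = 6: 7, 12, 28 → 3
r = 13: 28 → 1
r = 17: 28 → 1
r = 24: 28 → 1
Cross-inversions: 3 + 1 + 1 + 1 = 6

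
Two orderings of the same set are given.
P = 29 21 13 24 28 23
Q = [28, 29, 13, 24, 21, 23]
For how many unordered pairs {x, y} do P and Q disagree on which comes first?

Assign each item its position (1..6) in the first ordering, then rewrite the second ordering as that position sequence:
positions: 29→1, 21→2, 13→3, 24→4, 28→5, 23→6
second ordering as positions: [5, 1, 3, 4, 2, 6]
Discordant pairs = inversions in this position sequence.
5: 1, 3, 4, 2 → 4
1: 0
3: 2 → 1
4: 2 → 1
2: 0
6: 0
Total: 4 + 0 + 1 + 1 + 0 + 0 = 6

6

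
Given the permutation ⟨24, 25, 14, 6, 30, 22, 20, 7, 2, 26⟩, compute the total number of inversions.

Sweep left to right; for each value list the smaller values that follow it:
24 → 14, 6, 22, 20, 7, 2 → 6
25 → 14, 6, 22, 20, 7, 2 → 6
14 → 6, 7, 2 → 3
6 → 2 → 1
30 → 22, 20, 7, 2, 26 → 5
22 → 20, 7, 2 → 3
20 → 7, 2 → 2
7 → 2 → 1
2 → none → 0
26 → none → 0
Sum: 6 + 6 + 3 + 1 + 5 + 3 + 2 + 1 + 0 + 0 = 27

27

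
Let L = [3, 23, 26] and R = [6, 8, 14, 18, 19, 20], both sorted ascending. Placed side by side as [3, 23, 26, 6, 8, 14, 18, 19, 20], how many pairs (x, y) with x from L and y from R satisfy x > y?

12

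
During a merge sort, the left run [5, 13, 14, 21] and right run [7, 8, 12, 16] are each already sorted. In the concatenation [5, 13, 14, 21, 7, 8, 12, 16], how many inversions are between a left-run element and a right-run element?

Take each right-half value and tally the left-half values above it:
r = 7: 13, 14, 21 → 3
r = 8: 13, 14, 21 → 3
r = 12: 13, 14, 21 → 3
r = 16: 21 → 1
Cross-inversions: 3 + 3 + 3 + 1 = 10

10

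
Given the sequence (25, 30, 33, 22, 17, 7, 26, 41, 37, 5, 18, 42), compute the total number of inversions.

Count, for each position, how many later elements it exceeds:
25 → 22, 17, 7, 5, 18 → 5
30 → 22, 17, 7, 26, 5, 18 → 6
33 → 22, 17, 7, 26, 5, 18 → 6
22 → 17, 7, 5, 18 → 4
17 → 7, 5 → 2
7 → 5 → 1
26 → 5, 18 → 2
41 → 37, 5, 18 → 3
37 → 5, 18 → 2
5 → none → 0
18 → none → 0
42 → none → 0
Sum: 5 + 6 + 6 + 4 + 2 + 1 + 2 + 3 + 2 + 0 + 0 + 0 = 31

31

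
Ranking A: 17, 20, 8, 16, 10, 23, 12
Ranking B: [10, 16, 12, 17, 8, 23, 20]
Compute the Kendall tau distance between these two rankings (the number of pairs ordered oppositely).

13 discordant pairs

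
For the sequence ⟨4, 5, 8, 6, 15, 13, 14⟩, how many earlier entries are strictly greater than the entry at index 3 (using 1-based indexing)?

0

The element at index 3 is 8.
Elements before it: 4, 5
None of them are larger than 8.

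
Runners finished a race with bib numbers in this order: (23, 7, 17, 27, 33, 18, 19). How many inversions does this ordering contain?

8

Inversion pairs (indices are 1-based):
(1,2): 23 > 7
(1,3): 23 > 17
(1,6): 23 > 18
(1,7): 23 > 19
(4,6): 27 > 18
(4,7): 27 > 19
(5,6): 33 > 18
(5,7): 33 > 19
That's 8 pairs.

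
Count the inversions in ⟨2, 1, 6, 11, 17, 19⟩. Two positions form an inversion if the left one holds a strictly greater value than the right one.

1

Sweep left to right; for each value list the smaller values that follow it:
2 → 1 → 1
1 → none → 0
6 → none → 0
11 → none → 0
17 → none → 0
19 → none → 0
Sum: 1 + 0 + 0 + 0 + 0 + 0 = 1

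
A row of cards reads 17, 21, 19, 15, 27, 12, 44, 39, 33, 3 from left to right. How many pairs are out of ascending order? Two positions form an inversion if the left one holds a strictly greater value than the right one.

Count, for each position, how many later elements it exceeds:
17: 3
21: 4
19: 3
15: 2
27: 2
12: 1
44: 3
39: 2
33: 1
3: 0
Sum: 3 + 4 + 3 + 2 + 2 + 1 + 3 + 2 + 1 + 0 = 21

21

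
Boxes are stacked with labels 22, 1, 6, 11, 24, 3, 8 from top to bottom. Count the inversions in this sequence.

There are 10 inversions.

Element-by-element contributions:
22 → 1, 6, 11, 3, 8 → 5
1 → none → 0
6 → 3 → 1
11 → 3, 8 → 2
24 → 3, 8 → 2
3 → none → 0
8 → none → 0
Sum: 5 + 0 + 1 + 2 + 2 + 0 + 0 = 10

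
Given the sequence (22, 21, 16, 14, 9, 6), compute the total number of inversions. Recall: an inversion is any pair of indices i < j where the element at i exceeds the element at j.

For each element, count later entries that are smaller:
22 → 21, 16, 14, 9, 6 → 5
21 → 16, 14, 9, 6 → 4
16 → 14, 9, 6 → 3
14 → 9, 6 → 2
9 → 6 → 1
6 → none → 0
Sum: 5 + 4 + 3 + 2 + 1 + 0 = 15

Out-of-order pairs: 15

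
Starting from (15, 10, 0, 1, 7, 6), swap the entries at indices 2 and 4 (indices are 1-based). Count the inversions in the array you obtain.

9 inversions

Positions 2 and 4 hold 10 and 1; after swapping, the array is [15, 1, 0, 10, 7, 6].
Sweep left to right; for each value list the smaller values that follow it:
15: 5
1: 1
0: 0
10: 2
7: 1
6: 0
Sum: 5 + 1 + 0 + 2 + 1 + 0 = 9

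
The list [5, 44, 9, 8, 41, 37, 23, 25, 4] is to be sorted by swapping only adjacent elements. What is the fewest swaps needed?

20 adjacent swaps

Minimum adjacent swaps = number of inversions (each swap of adjacent out-of-order elements removes one inversion and no swap can remove more).
Count inversions — for each element, later elements that are smaller:
5: 4 → 1
44: 9, 8, 41, 37, 23, 25, 4 → 7
9: 8, 4 → 2
8: 4 → 1
41: 37, 23, 25, 4 → 4
37: 23, 25, 4 → 3
23: 4 → 1
25: 4 → 1
4: none → 0
Total inversions: 1 + 7 + 2 + 1 + 4 + 3 + 1 + 1 + 0 = 20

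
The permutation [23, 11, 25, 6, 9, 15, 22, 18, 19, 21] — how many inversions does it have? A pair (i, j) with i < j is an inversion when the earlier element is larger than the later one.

For each element, count later entries that are smaller:
23: 8
11: 2
25: 7
6: 0
9: 0
15: 0
22: 3
18: 0
19: 0
21: 0
Sum: 8 + 2 + 7 + 0 + 0 + 0 + 3 + 0 + 0 + 0 = 20

20 inversions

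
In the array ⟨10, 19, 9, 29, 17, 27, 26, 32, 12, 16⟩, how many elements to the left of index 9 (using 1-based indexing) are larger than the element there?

The element at index 9 is 12.
Elements before it: 10, 19, 9, 29, 17, 27, 26, 32
Those larger than 12: 19, 29, 17, 27, 26, 32

6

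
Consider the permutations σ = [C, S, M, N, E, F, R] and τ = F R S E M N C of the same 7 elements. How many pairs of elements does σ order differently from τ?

16 discordant pairs

Assign each item its position (1..7) in the first ordering, then rewrite the second ordering as that position sequence:
positions: C→1, S→2, M→3, N→4, E→5, F→6, R→7
second ordering as positions: [6, 7, 2, 5, 3, 4, 1]
Discordant pairs = inversions in this position sequence.
6: 2, 5, 3, 4, 1 → 5
7: 2, 5, 3, 4, 1 → 5
2: 1 → 1
5: 3, 4, 1 → 3
3: 1 → 1
4: 1 → 1
1: 0
Total: 5 + 5 + 1 + 3 + 1 + 1 + 0 = 16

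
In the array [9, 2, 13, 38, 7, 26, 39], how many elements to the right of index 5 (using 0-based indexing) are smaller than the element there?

0 such elements

The element at index 5 is 26.
Elements after it: 39
None of them are smaller than 26.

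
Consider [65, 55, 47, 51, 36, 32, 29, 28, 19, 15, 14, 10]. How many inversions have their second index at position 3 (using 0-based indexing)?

The element at index 3 is 51.
Elements before it: 65, 55, 47
Those larger than 51: 65, 55

2 such elements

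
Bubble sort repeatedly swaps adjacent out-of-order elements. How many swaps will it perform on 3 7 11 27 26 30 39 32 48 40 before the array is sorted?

Each adjacent swap fixes exactly one inversion, so the minimum swap count equals the number of inversions.
Count inversions — for each element, later elements that are smaller:
3: none → 0
7: none → 0
11: none → 0
27: 26 → 1
26: none → 0
30: none → 0
39: 32 → 1
32: none → 0
48: 40 → 1
40: none → 0
Total inversions: 0 + 0 + 0 + 1 + 0 + 0 + 1 + 0 + 1 + 0 = 3

3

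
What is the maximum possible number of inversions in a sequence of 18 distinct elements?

The maximum occurs when the array is in strictly decreasing order: every one of the C(18, 2) pairs is inverted.
C(18, 2) = 18·17/2 = 153

153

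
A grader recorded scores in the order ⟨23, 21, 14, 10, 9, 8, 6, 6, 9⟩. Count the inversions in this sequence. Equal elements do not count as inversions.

31

Count, for each position, how many later elements it exceeds:
23 → 21, 14, 10, 9, 8, 6, 6, 9 → 8
21 → 14, 10, 9, 8, 6, 6, 9 → 7
14 → 10, 9, 8, 6, 6, 9 → 6
10 → 9, 8, 6, 6, 9 → 5
9 → 8, 6, 6 → 3
8 → 6, 6 → 2
6 → none → 0
6 → none → 0
9 → none → 0
Sum: 8 + 7 + 6 + 5 + 3 + 2 + 0 + 0 + 0 = 31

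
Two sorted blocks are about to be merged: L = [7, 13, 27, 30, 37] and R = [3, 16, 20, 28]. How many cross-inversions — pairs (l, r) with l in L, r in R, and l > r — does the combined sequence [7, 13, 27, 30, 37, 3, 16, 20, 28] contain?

13 cross-inversions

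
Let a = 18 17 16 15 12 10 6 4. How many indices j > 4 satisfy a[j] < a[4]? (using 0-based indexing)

The element at index 4 is 12.
Elements after it: 10, 6, 4
Those smaller than 12: 10, 6, 4

3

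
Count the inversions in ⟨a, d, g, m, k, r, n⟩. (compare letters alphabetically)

There are 2 inversions.

Sweep left to right; for each value list the smaller values that follow it:
a → none → 0
d → none → 0
g → none → 0
m → k → 1
k → none → 0
r → n → 1
n → none → 0
Sum: 0 + 0 + 0 + 1 + 0 + 1 + 0 = 2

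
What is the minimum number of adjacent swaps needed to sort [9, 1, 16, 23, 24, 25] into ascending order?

1 adjacent swap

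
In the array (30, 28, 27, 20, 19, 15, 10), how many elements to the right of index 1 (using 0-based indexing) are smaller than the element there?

The element at index 1 is 28.
Elements after it: 27, 20, 19, 15, 10
Those smaller than 28: 27, 20, 19, 15, 10

5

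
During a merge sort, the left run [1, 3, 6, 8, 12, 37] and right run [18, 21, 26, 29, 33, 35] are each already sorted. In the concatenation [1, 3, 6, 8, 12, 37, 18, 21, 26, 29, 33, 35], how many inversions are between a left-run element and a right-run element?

6 split inversions

Take each right-half value and tally the left-half values above it:
r = 18: 37 → 1
r = 21: 37 → 1
r = 26: 37 → 1
r = 29: 37 → 1
r = 33: 37 → 1
r = 35: 37 → 1
Cross-inversions: 1 + 1 + 1 + 1 + 1 + 1 = 6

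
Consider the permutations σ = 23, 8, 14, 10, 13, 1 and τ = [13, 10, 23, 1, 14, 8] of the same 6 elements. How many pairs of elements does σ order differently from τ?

Assign each item its position (1..6) in the first ordering, then rewrite the second ordering as that position sequence:
positions: 23→1, 8→2, 14→3, 10→4, 13→5, 1→6
second ordering as positions: [5, 4, 1, 6, 3, 2]
Discordant pairs = inversions in this position sequence.
5: 4, 1, 3, 2 → 4
4: 1, 3, 2 → 3
1: 0
6: 3, 2 → 2
3: 2 → 1
2: 0
Total: 4 + 3 + 0 + 2 + 1 + 0 = 10

10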